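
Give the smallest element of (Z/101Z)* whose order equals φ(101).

2

φ(101) = 101 − 1 = 100 = 2^2 · 5^2.
g is a primitive root iff g^(100/q) ≢ 1 (mod 101) for each prime q ∈ {2, 5}.
g = 2: 2^50 ≡ 100; 2^20 ≡ 95 — none is 1, so 2 is a primitive root.
Hence the least primitive root of 101 is 2.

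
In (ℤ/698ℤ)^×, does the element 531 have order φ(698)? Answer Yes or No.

No

φ(698) = φ(2)·φ(349) = 1·348 = 348 = 2^2 · 3 · 29.
Test 531^(348/q) mod 698 for each prime factor q of 348:
531^174 ≡ 697 (mod 698)  [q = 2: ≢ 1 ✓]
531^116 ≡ 1 (mod 698)  [q = 3: ≡ 1 ✗]
531^12 ≡ 171 (mod 698)  [q = 29: ≢ 1 ✓]
Since 531^116 ≡ 1, the order of 531 divides 116 < 348, so 531 is not a primitive root.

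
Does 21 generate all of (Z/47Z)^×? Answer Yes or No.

No

φ(47) = 47 − 1 = 46 = 2 · 23.
An element g generates (Z/47Z)^× iff g^(46/q) ≢ 1 (mod 47) for each prime q ∈ {2, 23}.
21^23 ≡ 1 (mod 47)  [q = 2: ≡ 1 ✗]
21^2 ≡ 18 (mod 47)  [q = 23: ≢ 1 ✓]
21^23 ≡ 1 shows ord(21) | 23, strictly less than φ(47); not a primitive root.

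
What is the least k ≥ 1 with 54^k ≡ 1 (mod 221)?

48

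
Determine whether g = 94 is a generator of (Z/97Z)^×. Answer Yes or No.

φ(97) = 97 − 1 = 96 = 2^5 · 3.
Test 94^(96/q) mod 97 for each prime factor q of 96:
94^48 ≡ 1 (mod 97)  [q = 2: ≡ 1 ✗]
94^32 ≡ 35 (mod 97)  [q = 3: ≢ 1 ✓]
The check at q = 2 fails, so 94 generates a proper subgroup.

No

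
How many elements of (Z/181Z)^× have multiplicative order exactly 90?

24

φ(181) = 181 − 1 = 180 = 2^2 · 3^2 · 5.
(Z/181Z)^× is cyclic (|G| = 180); a cyclic group of order m has exactly φ(d) elements of each order d | m, and none otherwise.
90 = 2 · 3^2 · 5 divides 180, and φ(90) = 24.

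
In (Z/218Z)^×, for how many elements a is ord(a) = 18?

6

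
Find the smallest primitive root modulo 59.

2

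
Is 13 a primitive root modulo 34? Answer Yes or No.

No

φ(34) = φ(2)·φ(17) = 1·16 = 16 = 2^4.
13 is a primitive root mod 34 iff 13^(φ(34)/q) ≢ 1 for every prime q | φ(34), i.e. q ∈ {2}.
13^8 ≡ 1 (mod 34)  [q = 2: ≡ 1 ✗]
13^8 ≡ 1 shows ord(13) | 8, strictly less than φ(34); not a primitive root.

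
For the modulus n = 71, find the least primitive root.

7

φ(71) = 71 − 1 = 70 = 2 · 5 · 7.
g is a primitive root iff g^(70/q) ≢ 1 (mod 71) for each prime q ∈ {2, 5, 7}.
g = 2: 2^35 ≡ 1 — hits 1, so not a primitive root.
g = 3: 3^35 ≡ 1 — hits 1, so not a primitive root.
g = 4: 4^35 ≡ 1 — hits 1, so not a primitive root.
g = 5: 5^35 ≡ 1 — hits 1, so not a primitive root.
g = 6: 6^35 ≡ 1 — hits 1, so not a primitive root.
g = 7: 7^35 ≡ 70; 7^14 ≡ 54; 7^10 ≡ 45 — none is 1, so 7 is a primitive root.
So 7 is the smallest generator of (Z/71Z)^×.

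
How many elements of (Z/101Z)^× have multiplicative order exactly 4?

2

φ(101) = 101 − 1 = 100 = 2^2 · 5^2.
Since (Z/101Z)^× is cyclic of order 100, the number of elements of order d is φ(d) when d | 100 and 0 otherwise.
4 = 2^2 divides 100, and φ(4) = 2.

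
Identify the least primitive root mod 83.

φ(83) = 83 − 1 = 82 = 2 · 41.
Test candidates g = 2, 3, … against the prime factors q ∈ {2, 41} of φ(83): g is a generator iff g^(82/q) ≢ 1 for every such q.
g = 2: 2^41 ≡ 82; 2^2 ≡ 4 — none is 1, so 2 is a primitive root.
The smallest primitive root modulo 83 is 2.

2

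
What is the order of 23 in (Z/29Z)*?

By Lagrange's theorem, ord_29(23) divides φ(29) = 29 − 1 = 28 = 2^2 · 7.
Divisors of 28: 1, 2, 4, 7, 14, 28.
Check 23^d mod 29 for each divisor in increasing order:
23^1 ≡ 23
23^2 ≡ 7
23^4 ≡ 20
23^7 ≡ 1
Hence ord(23) = 7.

7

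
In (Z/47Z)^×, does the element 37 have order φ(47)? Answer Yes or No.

No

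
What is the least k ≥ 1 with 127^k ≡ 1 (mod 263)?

262

By Lagrange's theorem, ord_263(127) divides φ(263) = 263 − 1 = 262 = 2 · 131.
Divisors of 262: 1, 2, 131, 262.
Compute 127^d (mod 263) for the divisors d until we hit 1:
127^1 ≡ 127 (mod 263)
127^2 ≡ 86 (mod 263)
127^131 ≡ 262 (mod 263)
127^262 ≡ 1 (mod 263) ✓
The smallest such exponent is 262, so the order of 127 is 262.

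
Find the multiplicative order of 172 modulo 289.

By Lagrange's theorem, ord_289(172) divides φ(289) = φ(17^2) = 17·(17−1) = 272 = 2^4 · 17.
Divisors of 272: 1, 2, 4, 8, 16, 17, 34, 68, 136, 272.
Evaluate successive powers at the divisors of 272:
172^1 ≡ 172
172^2 ≡ 106
172^4 ≡ 254
172^8 ≡ 69
172^16 ≡ 137
172^17 ≡ 155
172^34 ≡ 38
172^68 ≡ 288
172^136 ≡ 1
So ord_289(172) = 136.

136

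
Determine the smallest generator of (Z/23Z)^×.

5

φ(23) = 23 − 1 = 22 = 2 · 11.
Test candidates g = 2, 3, … against the prime factors q ∈ {2, 11} of φ(23): g is a generator iff g^(22/q) ≢ 1 for every such q.
g = 2: 2^11 ≡ 1 — hits 1, so not a primitive root.
g = 3: 3^11 ≡ 1 — hits 1, so not a primitive root.
g = 4: 4^11 ≡ 1 — hits 1, so not a primitive root.
g = 5: 5^11 ≡ 22; 5^2 ≡ 2 — none is 1, so 5 is a primitive root.
So 5 is the smallest generator of (Z/23Z)^×.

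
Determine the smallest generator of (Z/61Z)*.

2

φ(61) = 61 − 1 = 60 = 2^2 · 3 · 5.
Test candidates g = 2, 3, … against the prime factors q ∈ {2, 3, 5} of φ(61): g is a generator iff g^(60/q) ≢ 1 for every such q.
g = 2: 2^30 ≡ 60; 2^20 ≡ 47; 2^12 ≡ 9 — none is 1, so 2 is a primitive root.
Hence the least primitive root of 61 is 2.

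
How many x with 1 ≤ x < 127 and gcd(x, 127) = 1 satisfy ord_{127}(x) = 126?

36

φ(127) = 127 − 1 = 126 = 2 · 3^2 · 7.
Since (Z/127Z)^× is cyclic of order 126, the number of elements of order d is φ(d) when d | 126 and 0 otherwise.
126 = 2 · 3^2 · 7 divides 126, and φ(126) = 36.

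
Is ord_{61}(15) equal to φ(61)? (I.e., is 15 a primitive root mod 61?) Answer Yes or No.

No

φ(61) = 61 − 1 = 60 = 2^2 · 3 · 5.
It suffices to check that the order of 15 is not a proper divisor of 60: compute 15^(60/q) for q ∈ {2, 3, 5}.
15^30 ≡ 1 (mod 61)  [q = 2: ≡ 1 ✗]
15^20 ≡ 47 (mod 61)  [q = 3: ≢ 1 ✓]
15^12 ≡ 58 (mod 61)  [q = 5: ≢ 1 ✓]
The check at q = 2 fails, so 15 generates a proper subgroup.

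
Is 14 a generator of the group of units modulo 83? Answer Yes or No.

φ(83) = 83 − 1 = 82 = 2 · 41.
It suffices to check that the order of 14 is not a proper divisor of 82: compute 14^(82/q) for q ∈ {2, 41}.
14^41 ≡ 82 (mod 83)  [q = 2: ≢ 1 ✓]
14^2 ≡ 30 (mod 83)  [q = 41: ≢ 1 ✓]
All checks pass, so 14 has order 82 and is a primitive root modulo 83.

Yes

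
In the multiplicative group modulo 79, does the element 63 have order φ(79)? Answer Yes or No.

Yes

φ(79) = 79 − 1 = 78 = 2 · 3 · 13.
63 is a primitive root mod 79 iff 63^(φ(79)/q) ≢ 1 for every prime q | φ(79), i.e. q ∈ {2, 3, 13}.
63^39 ≡ 78 (mod 79)  [q = 2: ≢ 1 ✓]
63^26 ≡ 23 (mod 79)  [q = 3: ≢ 1 ✓]
63^6 ≡ 65 (mod 79)  [q = 13: ≢ 1 ✓]
Every test exponent gives a nontrivial residue, hence 63 generates the full group.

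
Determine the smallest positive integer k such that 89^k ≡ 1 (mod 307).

153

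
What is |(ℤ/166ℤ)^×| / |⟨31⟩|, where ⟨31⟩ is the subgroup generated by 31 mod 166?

2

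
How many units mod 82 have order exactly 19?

φ(82) = φ(2)·φ(41) = 1·40 = 40 = 2^3 · 5.
Since (Z/82Z)^× is cyclic of order 40, the number of elements of order d is φ(d) when d | 40 and 0 otherwise.
Since 19 ∤ 40, the count is 0.

0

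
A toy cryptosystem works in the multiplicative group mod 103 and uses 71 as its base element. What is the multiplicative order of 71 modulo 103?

102

The order of 71 must divide φ(103) = 103 − 1 = 102 = 2 · 3 · 17.
Divisors of 102: 1, 2, 3, 6, 17, 34, 51, 102.
Check 71^d mod 103 for each divisor in increasing order:
71^1 ≡ 71 (mod 103)
71^2 ≡ 97 (mod 103)
71^3 ≡ 89 (mod 103)
71^6 ≡ 93 (mod 103)
71^17 ≡ 57 (mod 103)
71^34 ≡ 56 (mod 103)
71^51 ≡ 102 (mod 103)
71^102 ≡ 1 (mod 103) ✓
Hence ord(71) = 102.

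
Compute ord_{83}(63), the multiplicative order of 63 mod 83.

41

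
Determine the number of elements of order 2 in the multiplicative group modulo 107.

φ(107) = 107 − 1 = 106 = 2 · 53.
Since (Z/107Z)^× is cyclic of order 106, the number of elements of order d is φ(d) when d | 106 and 0 otherwise.
2 | 106, and φ(2) = 2 − 1 = 1.

1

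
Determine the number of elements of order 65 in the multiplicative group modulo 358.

0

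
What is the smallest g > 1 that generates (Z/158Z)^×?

3

φ(158) = φ(2)·φ(79) = 1·78 = 78 = 2 · 3 · 13.
Test candidates g = 2, 3, … against the prime factors q ∈ {2, 3, 13} of φ(158): g is a generator iff g^(78/q) ≢ 1 for every such q.
g = 2: gcd(2, 158) = 2 > 1, not a unit — skip.
g = 3: 3^39 ≡ 157; 3^26 ≡ 23; 3^6 ≡ 97 — none is 1, so 3 is a primitive root.
Hence the least primitive root of 158 is 3.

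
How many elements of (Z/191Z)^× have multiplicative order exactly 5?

φ(191) = 191 − 1 = 190 = 2 · 5 · 19.
(Z/191Z)^× is cyclic (|G| = 190); a cyclic group of order m has exactly φ(d) elements of each order d | m, and none otherwise.
5 | 190, and φ(5) = 5 − 1 = 4.

4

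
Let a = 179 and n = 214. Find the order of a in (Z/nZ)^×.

ord(179) | φ(214) = φ(2)·φ(107) = 1·106 = 106 = 2 · 53.
Divisors of 106: 1, 2, 53, 106.
Compute 179^d (mod 214) for the divisors d until we hit 1:
179^1 ≡ 179
179^2 ≡ 155
179^53 ≡ 213
179^106 ≡ 1
The smallest such exponent is 106, so the order of 179 is 106.

106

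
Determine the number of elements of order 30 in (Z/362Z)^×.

φ(362) = φ(2)·φ(181) = 1·180 = 180 = 2^2 · 3^2 · 5.
In a cyclic group of order 180, there are φ(d) elements of order d for each divisor d of 180, and zero for non-divisors.
30 = 2 · 3 · 5 divides 180, and φ(30) = 8.

8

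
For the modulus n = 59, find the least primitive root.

2

φ(59) = 59 − 1 = 58 = 2 · 29.
Test candidates g = 2, 3, … against the prime factors q ∈ {2, 29} of φ(59): g is a generator iff g^(58/q) ≢ 1 for every such q.
g = 2: 2^29 ≡ 58; 2^2 ≡ 4 — none is 1, so 2 is a primitive root.
The smallest primitive root modulo 59 is 2.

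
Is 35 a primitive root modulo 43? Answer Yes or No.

No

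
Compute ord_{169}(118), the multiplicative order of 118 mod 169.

By Lagrange's theorem, ord_169(118) divides φ(169) = φ(13^2) = 13·(13−1) = 156 = 2^2 · 3 · 13.
Divisors of 156: 1, 2, 3, 4, 6, 12, 13, 26, 39, 52, 78, 156.
Evaluate successive powers at the divisors of 156:
118^1 ≡ 118 (mod 169)
118^2 ≡ 66 (mod 169)
118^3 ≡ 14 (mod 169)
118^4 ≡ 131 (mod 169)
118^6 ≡ 27 (mod 169)
118^12 ≡ 53 (mod 169)
118^13 ≡ 1 (mod 169) ✓
Therefore the multiplicative order of 118 modulo 169 is 13.

13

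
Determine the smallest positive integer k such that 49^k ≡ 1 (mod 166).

ord(49) | φ(166) = φ(2)·φ(83) = 1·82 = 82 = 2 · 41.
Divisors of 82: 1, 2, 41, 82.
Evaluate successive powers at the divisors of 82:
49^1 ≡ 49
49^2 ≡ 77
49^41 ≡ 1
Hence ord(49) = 41.

41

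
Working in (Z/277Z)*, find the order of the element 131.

By Lagrange's theorem, ord_277(131) divides φ(277) = 277 − 1 = 276 = 2^2 · 3 · 23.
Divisors of 276: 1, 2, 3, 4, 6, 12, 23, 46, 69, 92, 138, 276.
Test each divisor d:
131^1 ≡ 131
131^2 ≡ 264
131^3 ≡ 236
131^4 ≡ 169
131^6 ≡ 19
131^12 ≡ 84
131^23 ≡ 1
So ord_277(131) = 23.

23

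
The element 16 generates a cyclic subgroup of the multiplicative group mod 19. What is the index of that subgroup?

ord(16) | φ(19) = 19 − 1 = 18 = 2 · 3^2.
Divisors of 18: 1, 2, 3, 6, 9, 18.
Check 16^d mod 19 for each divisor in increasing order:
16^1 ≡ 16 (mod 19)
16^2 ≡ 9 (mod 19)
16^3 ≡ 11 (mod 19)
16^6 ≡ 7 (mod 19)
16^9 ≡ 1 (mod 19) ✓
Thus |⟨16⟩| = ord(16) = 9.
[(Z/19Z)^× : ⟨16⟩] = 18/9 = 2.

2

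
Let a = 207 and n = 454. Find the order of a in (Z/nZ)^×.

Since 207 ∈ (Z/454Z)^×, its order divides φ(454) = φ(2)·φ(227) = 1·226 = 226 = 2 · 113.
Divisors of 226: 1, 2, 113, 226.
Compute 207^d (mod 454) for the divisors d until we hit 1:
207^1 ≡ 207 (mod 454)
207^2 ≡ 173 (mod 454)
207^113 ≡ 1 (mod 454) ✓
The smallest such exponent is 113, so the order of 207 is 113.

113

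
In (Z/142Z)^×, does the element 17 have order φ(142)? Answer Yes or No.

No

φ(142) = φ(2)·φ(71) = 1·70 = 70 = 2 · 5 · 7.
17 is a primitive root mod 142 iff 17^(φ(142)/q) ≢ 1 for every prime q | φ(142), i.e. q ∈ {2, 5, 7}.
17^35 ≡ 141 (mod 142)  [q = 2: ≢ 1 ✓]
17^14 ≡ 25 (mod 142)  [q = 5: ≢ 1 ✓]
17^10 ≡ 1 (mod 142)  [q = 7: ≡ 1 ✗]
The check at q = 7 fails, so 17 generates a proper subgroup.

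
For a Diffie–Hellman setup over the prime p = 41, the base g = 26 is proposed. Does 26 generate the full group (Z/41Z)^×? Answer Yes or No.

φ(41) = 41 − 1 = 40 = 2^3 · 5.
An element g generates (Z/41Z)^× iff g^(40/q) ≢ 1 (mod 41) for each prime q ∈ {2, 5}.
26^20 ≡ 40 (mod 41)  [q = 2: ≢ 1 ✓]
26^8 ≡ 18 (mod 41)  [q = 5: ≢ 1 ✓]
All checks pass, so 26 has order 40 and is a primitive root modulo 41.

Yes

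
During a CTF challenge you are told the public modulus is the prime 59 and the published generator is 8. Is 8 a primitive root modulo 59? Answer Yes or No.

φ(59) = 59 − 1 = 58 = 2 · 29.
An element g generates (Z/59Z)^× iff g^(58/q) ≢ 1 (mod 59) for each prime q ∈ {2, 29}.
8^29 ≡ 58 (mod 59)  [q = 2: ≢ 1 ✓]
8^2 ≡ 5 (mod 59)  [q = 29: ≢ 1 ✓]
All checks pass, so 8 has order 58 and is a primitive root modulo 59.

Yes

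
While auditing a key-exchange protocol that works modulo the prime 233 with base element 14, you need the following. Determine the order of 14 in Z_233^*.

Since 14 ∈ (Z/233Z)^×, its order divides φ(233) = 233 − 1 = 232 = 2^3 · 29.
Divisors of 232: 1, 2, 4, 8, 29, 58, 116, 232.
Compute 14^d (mod 233) for the divisors d until we hit 1:
14^1 ≡ 14
14^2 ≡ 196
14^4 ≡ 204
14^8 ≡ 142
14^29 ≡ 89
14^58 ≡ 232
14^116 ≡ 1
Therefore the multiplicative order of 14 modulo 233 is 116.

116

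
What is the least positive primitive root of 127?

3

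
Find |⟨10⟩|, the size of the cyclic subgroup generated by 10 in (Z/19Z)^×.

18

ord(10) | φ(19) = 19 − 1 = 18 = 2 · 3^2.
Divisors of 18: 1, 2, 3, 6, 9, 18.
Check 10^d mod 19 for each divisor in increasing order:
10^1 ≡ 10 (mod 19)
10^2 ≡ 5 (mod 19)
10^3 ≡ 12 (mod 19)
10^6 ≡ 11 (mod 19)
10^9 ≡ 18 (mod 19)
10^18 ≡ 1 (mod 19) ✓
Hence ord(10) = 18.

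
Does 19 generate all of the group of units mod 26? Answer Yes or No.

Yes

φ(26) = φ(2)·φ(13) = 1·12 = 12 = 2^2 · 3.
An element g generates (Z/26Z)^× iff g^(12/q) ≢ 1 (mod 26) for each prime q ∈ {2, 3}.
19^6 ≡ 25 (mod 26)  [q = 2: ≢ 1 ✓]
19^4 ≡ 9 (mod 26)  [q = 3: ≢ 1 ✓]
All checks pass, so 19 has order 12 and is a primitive root modulo 26.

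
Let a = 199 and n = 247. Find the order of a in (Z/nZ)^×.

By Lagrange's theorem, ord_247(199) divides φ(247) = φ(13·19) = (13−1)·(19−1) = 12·18 = 216 = 2^3 · 3^3.
Divisors of 216: 1, 2, 3, 4, 6, 8, 9, 12, 18, 24, 27, 36, 54, 72, 108, 216.
Test each divisor d:
199^1 ≡ 199 (mod 247)
199^2 ≡ 81 (mod 247)
199^3 ≡ 64 (mod 247)
199^4 ≡ 139 (mod 247)
199^6 ≡ 144 (mod 247)
199^8 ≡ 55 (mod 247)
199^9 ≡ 77 (mod 247)
199^12 ≡ 235 (mod 247)
199^18 ≡ 1 (mod 247) ✓
So ord_247(199) = 18.

18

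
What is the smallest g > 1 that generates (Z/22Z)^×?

φ(22) = φ(2)·φ(11) = 1·10 = 10 = 2 · 5.
g is a primitive root iff g^(10/q) ≢ 1 (mod 22) for each prime q ∈ {2, 5}.
g = 2: gcd(2, 22) = 2 > 1, not a unit — skip.
g = 3: 3^5 ≡ 1 — hits 1, so not a primitive root.
g = 4: gcd(4, 22) = 2 > 1, not a unit — skip.
g = 5: 5^5 ≡ 1 — hits 1, so not a primitive root.
g = 6: gcd(6, 22) = 2 > 1, not a unit — skip.
g = 7: 7^5 ≡ 21; 7^2 ≡ 5 — none is 1, so 7 is a primitive root.
So 7 is the smallest generator of (Z/22Z)^×.

7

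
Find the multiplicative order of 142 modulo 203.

84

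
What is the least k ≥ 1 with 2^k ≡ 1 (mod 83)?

82

The order of 2 must divide φ(83) = 83 − 1 = 82 = 2 · 41.
Divisors of 82: 1, 2, 41, 82.
Evaluate successive powers at the divisors of 82:
2^1 ≡ 2 (mod 83)
2^2 ≡ 4 (mod 83)
2^41 ≡ 82 (mod 83)
2^82 ≡ 1 (mod 83) ✓
Hence ord(2) = 82.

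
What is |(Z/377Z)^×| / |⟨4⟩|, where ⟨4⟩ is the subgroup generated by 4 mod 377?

8

The order of 4 must divide φ(377) = φ(13·29) = (13−1)·(29−1) = 12·28 = 336 = 2^4 · 3 · 7.
Divisors of 336: 1, 2, 3, 4, 6, 7, 8, 12, 14, 16, 21, 24, 28, 42, 48, 56, 84, 112, 168, 336.
Test each divisor d:
4^1 ≡ 4 (mod 377)
4^2 ≡ 16 (mod 377)
4^3 ≡ 64 (mod 377)
4^4 ≡ 256 (mod 377)
4^6 ≡ 326 (mod 377)
4^7 ≡ 173 (mod 377)
4^8 ≡ 315 (mod 377)
4^12 ≡ 339 (mod 377)
4^14 ≡ 146 (mod 377)
4^16 ≡ 74 (mod 377)
4^21 ≡ 376 (mod 377)
4^24 ≡ 313 (mod 377)
4^28 ≡ 204 (mod 377)
4^42 ≡ 1 (mod 377) ✓
Thus |⟨4⟩| = ord(4) = 42.
The index is φ(377) / ord(4) = 336 / 42 = 8.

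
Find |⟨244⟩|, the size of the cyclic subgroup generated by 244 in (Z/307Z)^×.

306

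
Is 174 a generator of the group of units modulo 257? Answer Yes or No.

Yes

φ(257) = 257 − 1 = 256 = 2^8.
It suffices to check that the order of 174 is not a proper divisor of 256: compute 174^(256/q) for q ∈ {2}.
174^128 ≡ 256 (mod 257)  [q = 2: ≢ 1 ✓]
Every test exponent gives a nontrivial residue, hence 174 generates the full group.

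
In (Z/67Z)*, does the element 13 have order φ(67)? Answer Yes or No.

φ(67) = 67 − 1 = 66 = 2 · 3 · 11.
An element g generates (Z/67Z)^× iff g^(66/q) ≢ 1 (mod 67) for each prime q ∈ {2, 3, 11}.
13^33 ≡ 66 (mod 67)  [q = 2: ≢ 1 ✓]
13^22 ≡ 37 (mod 67)  [q = 3: ≢ 1 ✓]
13^6 ≡ 62 (mod 67)  [q = 11: ≢ 1 ✓]
All checks pass, so 13 has order 66 and is a primitive root modulo 67.

Yes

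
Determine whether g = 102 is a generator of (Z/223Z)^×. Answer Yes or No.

Yes

φ(223) = 223 − 1 = 222 = 2 · 3 · 37.
Test 102^(222/q) mod 223 for each prime factor q of 222:
102^111 ≡ 222 (mod 223)  [q = 2: ≢ 1 ✓]
102^74 ≡ 183 (mod 223)  [q = 3: ≢ 1 ✓]
102^6 ≡ 171 (mod 223)  [q = 37: ≢ 1 ✓]
All checks pass, so 102 has order 222 and is a primitive root modulo 223.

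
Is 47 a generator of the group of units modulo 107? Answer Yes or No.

φ(107) = 107 − 1 = 106 = 2 · 53.
47 is a primitive root mod 107 iff 47^(φ(107)/q) ≢ 1 for every prime q | φ(107), i.e. q ∈ {2, 53}.
47^53 ≡ 1 (mod 107)  [q = 2: ≡ 1 ✗]
47^2 ≡ 69 (mod 107)  [q = 53: ≢ 1 ✓]
47^53 ≡ 1 shows ord(47) | 53, strictly less than φ(107); not a primitive root.

No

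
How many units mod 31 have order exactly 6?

φ(31) = 31 − 1 = 30 = 2 · 3 · 5.
In a cyclic group of order 30, there are φ(d) elements of order d for each divisor d of 30, and zero for non-divisors.
6 = 2 · 3 divides 30, and φ(6) = 2.

2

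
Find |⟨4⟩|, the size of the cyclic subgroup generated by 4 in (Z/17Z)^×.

By Lagrange's theorem, ord_17(4) divides φ(17) = 17 − 1 = 16 = 2^4.
Divisors of 16: 1, 2, 4, 8, 16.
Evaluate successive powers at the divisors of 16:
4^1 ≡ 4
4^2 ≡ 16
4^4 ≡ 1
So ord_17(4) = 4.

4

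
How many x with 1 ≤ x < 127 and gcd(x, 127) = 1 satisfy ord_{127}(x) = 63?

φ(127) = 127 − 1 = 126 = 2 · 3^2 · 7.
In a cyclic group of order 126, there are φ(d) elements of order d for each divisor d of 126, and zero for non-divisors.
63 = 3^2 · 7 divides 126, and φ(63) = 36.

36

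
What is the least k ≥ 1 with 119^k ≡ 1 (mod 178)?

ord(119) | φ(178) = φ(2)·φ(89) = 1·88 = 88 = 2^3 · 11.
Divisors of 88: 1, 2, 4, 8, 11, 22, 44, 88.
Test each divisor d:
119^1 ≡ 119 (mod 178)
119^2 ≡ 99 (mod 178)
119^4 ≡ 11 (mod 178)
119^8 ≡ 121 (mod 178)
119^11 ≡ 77 (mod 178)
119^22 ≡ 55 (mod 178)
119^44 ≡ 177 (mod 178)
119^88 ≡ 1 (mod 178) ✓
Therefore the multiplicative order of 119 modulo 178 is 88.

88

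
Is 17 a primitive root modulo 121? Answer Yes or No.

φ(121) = φ(11^2) = 11·(11−1) = 110 = 2 · 5 · 11.
Test 17^(110/q) mod 121 for each prime factor q of 110:
17^55 ≡ 120 (mod 121)  [q = 2: ≢ 1 ✓]
17^22 ≡ 3 (mod 121)  [q = 5: ≢ 1 ✓]
17^10 ≡ 34 (mod 121)  [q = 11: ≢ 1 ✓]
Every test exponent gives a nontrivial residue, hence 17 generates the full group.

Yes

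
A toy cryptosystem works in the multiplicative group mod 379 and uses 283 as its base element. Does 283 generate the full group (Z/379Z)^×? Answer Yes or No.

Yes

φ(379) = 379 − 1 = 378 = 2 · 3^3 · 7.
283 is a primitive root mod 379 iff 283^(φ(379)/q) ≢ 1 for every prime q | φ(379), i.e. q ∈ {2, 3, 7}.
283^189 ≡ 378 (mod 379)  [q = 2: ≢ 1 ✓]
283^126 ≡ 327 (mod 379)  [q = 3: ≢ 1 ✓]
283^54 ≡ 86 (mod 379)  [q = 7: ≢ 1 ✓]
All checks pass, so 283 has order 378 and is a primitive root modulo 379.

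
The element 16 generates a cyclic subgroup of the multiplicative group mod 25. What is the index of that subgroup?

4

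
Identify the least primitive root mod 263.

φ(263) = 263 − 1 = 262 = 2 · 131.
g is a primitive root iff g^(262/q) ≢ 1 (mod 263) for each prime q ∈ {2, 131}.
g = 2: 2^131 ≡ 1 — hits 1, so not a primitive root.
g = 3: 3^131 ≡ 1 — hits 1, so not a primitive root.
g = 4: 4^131 ≡ 1 — hits 1, so not a primitive root.
g = 5: 5^131 ≡ 262; 5^2 ≡ 25 — none is 1, so 5 is a primitive root.
So 5 is the smallest generator of (Z/263Z)^×.

5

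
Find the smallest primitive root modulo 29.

φ(29) = 29 − 1 = 28 = 2^2 · 7.
Test candidates g = 2, 3, … against the prime factors q ∈ {2, 7} of φ(29): g is a generator iff g^(28/q) ≢ 1 for every such q.
g = 2: 2^14 ≡ 28; 2^4 ≡ 16 — none is 1, so 2 is a primitive root.
So 2 is the smallest generator of (Z/29Z)^×.

2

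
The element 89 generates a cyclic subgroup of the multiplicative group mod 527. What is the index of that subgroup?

24

By Lagrange's theorem, ord_527(89) divides φ(527) = φ(17·31) = (17−1)·(31−1) = 16·30 = 480 = 2^5 · 3 · 5.
Divisors of 480: 1, 2, 3, 4, 5, 6, 8, 10, 12, 15, 16, 20, 24, 30, 32, 40, 48, 60, 80, 96, 120, 160, 240, 480.
Evaluate successive powers at the divisors of 480:
89^1 ≡ 89 (mod 527)
89^2 ≡ 16 (mod 527)
89^3 ≡ 370 (mod 527)
89^4 ≡ 256 (mod 527)
89^5 ≡ 123 (mod 527)
89^6 ≡ 407 (mod 527)
89^8 ≡ 188 (mod 527)
89^10 ≡ 373 (mod 527)
89^12 ≡ 171 (mod 527)
89^15 ≡ 30 (mod 527)
89^16 ≡ 35 (mod 527)
89^20 ≡ 1 (mod 527) ✓
Thus |⟨89⟩| = ord(89) = 20.
[(Z/527Z)^× : ⟨89⟩] = 480/20 = 24.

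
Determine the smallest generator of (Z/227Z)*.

2

φ(227) = 227 − 1 = 226 = 2 · 113.
g is a primitive root iff g^(226/q) ≢ 1 (mod 227) for each prime q ∈ {2, 113}.
g = 2: 2^113 ≡ 226; 2^2 ≡ 4 — none is 1, so 2 is a primitive root.
The smallest primitive root modulo 227 is 2.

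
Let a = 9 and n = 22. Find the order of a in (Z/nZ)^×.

5

By Lagrange's theorem, ord_22(9) divides φ(22) = φ(2)·φ(11) = 1·10 = 10 = 2 · 5.
Divisors of 10: 1, 2, 5, 10.
Check 9^d mod 22 for each divisor in increasing order:
9^1 ≡ 9 (mod 22)
9^2 ≡ 15 (mod 22)
9^5 ≡ 1 (mod 22) ✓
So ord_22(9) = 5.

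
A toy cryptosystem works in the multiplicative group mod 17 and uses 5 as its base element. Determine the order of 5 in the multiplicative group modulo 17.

16

The order of 5 must divide φ(17) = 17 − 1 = 16 = 2^4.
Divisors of 16: 1, 2, 4, 8, 16.
Evaluate successive powers at the divisors of 16:
5^1 ≡ 5
5^2 ≡ 8
5^4 ≡ 13
5^8 ≡ 16
5^16 ≡ 1
So ord_17(5) = 16.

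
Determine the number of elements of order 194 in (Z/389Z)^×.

96

φ(389) = 389 − 1 = 388 = 2^2 · 97.
Since (Z/389Z)^× is cyclic of order 388, the number of elements of order d is φ(d) when d | 388 and 0 otherwise.
194 = 2 · 97 divides 388, and φ(194) = 96.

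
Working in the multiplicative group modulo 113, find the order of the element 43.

By Lagrange's theorem, ord_113(43) divides φ(113) = 113 − 1 = 112 = 2^4 · 7.
Divisors of 112: 1, 2, 4, 7, 8, 14, 16, 28, 56, 112.
Check 43^d mod 113 for each divisor in increasing order:
43^1 ≡ 43 (mod 113)
43^2 ≡ 41 (mod 113)
43^4 ≡ 99 (mod 113)
43^7 ≡ 65 (mod 113)
43^8 ≡ 83 (mod 113)
43^14 ≡ 44 (mod 113)
43^16 ≡ 109 (mod 113)
43^28 ≡ 15 (mod 113)
43^56 ≡ 112 (mod 113)
43^112 ≡ 1 (mod 113) ✓
Hence ord(43) = 112.

112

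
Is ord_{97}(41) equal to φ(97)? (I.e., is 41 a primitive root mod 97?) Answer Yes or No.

φ(97) = 97 − 1 = 96 = 2^5 · 3.
41 is a primitive root mod 97 iff 41^(φ(97)/q) ≢ 1 for every prime q | φ(97), i.e. q ∈ {2, 3}.
41^48 ≡ 96 (mod 97)  [q = 2: ≢ 1 ✓]
41^32 ≡ 35 (mod 97)  [q = 3: ≢ 1 ✓]
All checks pass, so 41 has order 96 and is a primitive root modulo 97.

Yes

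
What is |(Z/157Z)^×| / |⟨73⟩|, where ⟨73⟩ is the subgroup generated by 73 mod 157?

1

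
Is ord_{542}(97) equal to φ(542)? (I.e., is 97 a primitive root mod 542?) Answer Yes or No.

Yes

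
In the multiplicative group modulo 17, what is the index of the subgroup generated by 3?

ord(3) | φ(17) = 17 − 1 = 16 = 2^4.
Divisors of 16: 1, 2, 4, 8, 16.
Check 3^d mod 17 for each divisor in increasing order:
3^1 ≡ 3
3^2 ≡ 9
3^4 ≡ 13
3^8 ≡ 16
3^16 ≡ 1
The order of 3 is 16, so the subgroup it generates has 16 elements.
[(Z/17Z)^× : ⟨3⟩] = 16/16 = 1.

1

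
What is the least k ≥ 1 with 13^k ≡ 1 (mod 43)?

ord(13) | φ(43) = 43 − 1 = 42 = 2 · 3 · 7.
Divisors of 42: 1, 2, 3, 6, 7, 14, 21, 42.
Test each divisor d:
13^1 ≡ 13 (mod 43)
13^2 ≡ 40 (mod 43)
13^3 ≡ 4 (mod 43)
13^6 ≡ 16 (mod 43)
13^7 ≡ 36 (mod 43)
13^14 ≡ 6 (mod 43)
13^21 ≡ 1 (mod 43) ✓
So ord_43(13) = 21.

21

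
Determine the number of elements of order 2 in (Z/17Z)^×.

1

φ(17) = 17 − 1 = 16 = 2^4.
In a cyclic group of order 16, there are φ(d) elements of order d for each divisor d of 16, and zero for non-divisors.
2 | 16, and φ(2) = 2 − 1 = 1.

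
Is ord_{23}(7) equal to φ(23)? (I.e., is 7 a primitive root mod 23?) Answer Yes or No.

Yes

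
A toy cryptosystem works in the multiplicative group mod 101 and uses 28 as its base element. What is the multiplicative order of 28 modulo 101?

The order of 28 must divide φ(101) = 101 − 1 = 100 = 2^2 · 5^2.
Divisors of 100: 1, 2, 4, 5, 10, 20, 25, 50, 100.
Test each divisor d:
28^1 ≡ 28 (mod 101)
28^2 ≡ 77 (mod 101)
28^4 ≡ 71 (mod 101)
28^5 ≡ 69 (mod 101)
28^10 ≡ 14 (mod 101)
28^20 ≡ 95 (mod 101)
28^25 ≡ 91 (mod 101)
28^50 ≡ 100 (mod 101)
28^100 ≡ 1 (mod 101) ✓
So ord_101(28) = 100.

100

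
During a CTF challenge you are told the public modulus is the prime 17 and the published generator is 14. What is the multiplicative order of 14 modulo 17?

16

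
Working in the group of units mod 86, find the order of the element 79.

Since 79 ∈ (Z/86Z)^×, its order divides φ(86) = φ(2)·φ(43) = 1·42 = 42 = 2 · 3 · 7.
Divisors of 42: 1, 2, 3, 6, 7, 14, 21, 42.
Test each divisor d:
79^1 ≡ 79
79^2 ≡ 49
79^3 ≡ 1
Hence ord(79) = 3.

3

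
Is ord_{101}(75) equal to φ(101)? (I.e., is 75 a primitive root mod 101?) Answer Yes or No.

Yes

φ(101) = 101 − 1 = 100 = 2^2 · 5^2.
An element g generates (Z/101Z)^× iff g^(100/q) ≢ 1 (mod 101) for each prime q ∈ {2, 5}.
75^50 ≡ 100 (mod 101)  [q = 2: ≢ 1 ✓]
75^20 ≡ 36 (mod 101)  [q = 5: ≢ 1 ✓]
All checks pass, so 75 has order 100 and is a primitive root modulo 101.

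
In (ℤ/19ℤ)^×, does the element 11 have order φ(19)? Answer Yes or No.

φ(19) = 19 − 1 = 18 = 2 · 3^2.
11 is a primitive root mod 19 iff 11^(φ(19)/q) ≢ 1 for every prime q | φ(19), i.e. q ∈ {2, 3}.
11^9 ≡ 1 (mod 19)  [q = 2: ≡ 1 ✗]
11^6 ≡ 1 (mod 19)  [q = 3: ≡ 1 ✗]
Since 11^9 ≡ 1, the order of 11 divides 9 < 18, so 11 is not a primitive root.

No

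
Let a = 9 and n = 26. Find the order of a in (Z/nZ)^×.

ord(9) | φ(26) = φ(2)·φ(13) = 1·12 = 12 = 2^2 · 3.
Divisors of 12: 1, 2, 3, 4, 6, 12.
Check 9^d mod 26 for each divisor in increasing order:
9^1 ≡ 9 (mod 26)
9^2 ≡ 3 (mod 26)
9^3 ≡ 1 (mod 26) ✓
Therefore the multiplicative order of 9 modulo 26 is 3.

3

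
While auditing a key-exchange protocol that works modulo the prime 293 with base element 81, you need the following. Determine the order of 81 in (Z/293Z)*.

Since 81 ∈ (Z/293Z)^×, its order divides φ(293) = 293 − 1 = 292 = 2^2 · 73.
Divisors of 292: 1, 2, 4, 73, 146, 292.
Compute 81^d (mod 293) for the divisors d until we hit 1:
81^1 ≡ 81
81^2 ≡ 115
81^4 ≡ 40
81^73 ≡ 1
So ord_293(81) = 73.

73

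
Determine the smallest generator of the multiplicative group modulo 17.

3

φ(17) = 17 − 1 = 16 = 2^4.
g is a primitive root iff g^(16/q) ≢ 1 (mod 17) for each prime q ∈ {2}.
g = 2: 2^8 ≡ 1 — hits 1, so not a primitive root.
g = 3: 3^8 ≡ 16 — none is 1, so 3 is a primitive root.
The smallest primitive root modulo 17 is 3.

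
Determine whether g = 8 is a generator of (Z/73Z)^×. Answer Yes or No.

No

φ(73) = 73 − 1 = 72 = 2^3 · 3^2.
It suffices to check that the order of 8 is not a proper divisor of 72: compute 8^(72/q) for q ∈ {2, 3}.
8^36 ≡ 1 (mod 73)  [q = 2: ≡ 1 ✗]
8^24 ≡ 1 (mod 73)  [q = 3: ≡ 1 ✗]
8^36 ≡ 1 shows ord(8) | 36, strictly less than φ(73); not a primitive root.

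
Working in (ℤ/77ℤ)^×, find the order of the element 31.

30

By Lagrange's theorem, ord_77(31) divides φ(77) = φ(7·11) = (7−1)·(11−1) = 6·10 = 60 = 2^2 · 3 · 5.
Divisors of 60: 1, 2, 3, 4, 5, 6, 10, 12, 15, 20, 30, 60.
Evaluate successive powers at the divisors of 60:
31^1 ≡ 31 (mod 77)
31^2 ≡ 37 (mod 77)
31^3 ≡ 69 (mod 77)
31^4 ≡ 60 (mod 77)
31^5 ≡ 12 (mod 77)
31^6 ≡ 64 (mod 77)
31^10 ≡ 67 (mod 77)
31^12 ≡ 15 (mod 77)
31^15 ≡ 34 (mod 77)
31^20 ≡ 23 (mod 77)
31^30 ≡ 1 (mod 77) ✓
Hence ord(31) = 30.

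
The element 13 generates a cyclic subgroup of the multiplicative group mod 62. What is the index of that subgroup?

1

By Lagrange's theorem, ord_62(13) divides φ(62) = φ(2)·φ(31) = 1·30 = 30 = 2 · 3 · 5.
Divisors of 30: 1, 2, 3, 5, 6, 10, 15, 30.
Test each divisor d:
13^1 ≡ 13
13^2 ≡ 45
13^3 ≡ 27
13^5 ≡ 37
13^6 ≡ 47
13^10 ≡ 5
13^15 ≡ 61
13^30 ≡ 1
The order of 13 is 30, so the subgroup it generates has 30 elements.
[(Z/62Z)^× : ⟨13⟩] = 30/30 = 1.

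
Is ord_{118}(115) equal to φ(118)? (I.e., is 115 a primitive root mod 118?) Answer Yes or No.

Yes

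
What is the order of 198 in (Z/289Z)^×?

272

The order of 198 must divide φ(289) = φ(17^2) = 17·(17−1) = 272 = 2^4 · 17.
Divisors of 272: 1, 2, 4, 8, 16, 17, 34, 68, 136, 272.
Compute 198^d (mod 289) for the divisors d until we hit 1:
198^1 ≡ 198
198^2 ≡ 189
198^4 ≡ 174
198^8 ≡ 220
198^16 ≡ 137
198^17 ≡ 249
198^34 ≡ 155
198^68 ≡ 38
198^136 ≡ 288
198^272 ≡ 1
Therefore the multiplicative order of 198 modulo 289 is 272.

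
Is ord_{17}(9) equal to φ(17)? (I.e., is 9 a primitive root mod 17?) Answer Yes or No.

No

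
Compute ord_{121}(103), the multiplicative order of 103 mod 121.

55

By Lagrange's theorem, ord_121(103) divides φ(121) = φ(11^2) = 11·(11−1) = 110 = 2 · 5 · 11.
Divisors of 110: 1, 2, 5, 10, 11, 22, 55, 110.
Test each divisor d:
103^1 ≡ 103 (mod 121)
103^2 ≡ 82 (mod 121)
103^5 ≡ 89 (mod 121)
103^10 ≡ 56 (mod 121)
103^11 ≡ 81 (mod 121)
103^22 ≡ 27 (mod 121)
103^55 ≡ 1 (mod 121) ✓
So ord_121(103) = 55.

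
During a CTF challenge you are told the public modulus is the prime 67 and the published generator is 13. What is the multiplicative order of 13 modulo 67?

66

The order of 13 must divide φ(67) = 67 − 1 = 66 = 2 · 3 · 11.
Divisors of 66: 1, 2, 3, 6, 11, 22, 33, 66.
Compute 13^d (mod 67) for the divisors d until we hit 1:
13^1 ≡ 13 (mod 67)
13^2 ≡ 35 (mod 67)
13^3 ≡ 53 (mod 67)
13^6 ≡ 62 (mod 67)
13^11 ≡ 38 (mod 67)
13^22 ≡ 37 (mod 67)
13^33 ≡ 66 (mod 67)
13^66 ≡ 1 (mod 67) ✓
Therefore the multiplicative order of 13 modulo 67 is 66.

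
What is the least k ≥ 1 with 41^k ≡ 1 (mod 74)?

By Lagrange's theorem, ord_74(41) divides φ(74) = φ(2)·φ(37) = 1·36 = 36 = 2^2 · 3^2.
Divisors of 36: 1, 2, 3, 4, 6, 9, 12, 18, 36.
Compute 41^d (mod 74) for the divisors d until we hit 1:
41^1 ≡ 41
41^2 ≡ 53
41^3 ≡ 27
41^4 ≡ 71
41^6 ≡ 63
41^9 ≡ 73
41^12 ≡ 47
41^18 ≡ 1
Hence ord(41) = 18.

18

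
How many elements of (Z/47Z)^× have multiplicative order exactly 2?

1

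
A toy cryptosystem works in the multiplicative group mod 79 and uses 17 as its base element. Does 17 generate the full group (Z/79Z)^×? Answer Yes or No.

No

φ(79) = 79 − 1 = 78 = 2 · 3 · 13.
Test 17^(78/q) mod 79 for each prime factor q of 78:
17^39 ≡ 78 (mod 79)  [q = 2: ≢ 1 ✓]
17^26 ≡ 1 (mod 79)  [q = 3: ≡ 1 ✗]
17^6 ≡ 67 (mod 79)  [q = 13: ≢ 1 ✓]
17^26 ≡ 1 shows ord(17) | 26, strictly less than φ(79); not a primitive root.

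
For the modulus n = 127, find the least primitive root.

3

φ(127) = 127 − 1 = 126 = 2 · 3^2 · 7.
g is a primitive root iff g^(126/q) ≢ 1 (mod 127) for each prime q ∈ {2, 3, 7}.
g = 2: 2^63 ≡ 1 — hits 1, so not a primitive root.
g = 3: 3^63 ≡ 126; 3^42 ≡ 107; 3^18 ≡ 4 — none is 1, so 3 is a primitive root.
The smallest primitive root modulo 127 is 3.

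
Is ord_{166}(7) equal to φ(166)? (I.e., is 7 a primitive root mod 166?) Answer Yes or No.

No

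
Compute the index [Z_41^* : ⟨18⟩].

8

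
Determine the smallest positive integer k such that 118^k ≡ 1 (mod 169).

13

By Lagrange's theorem, ord_169(118) divides φ(169) = φ(13^2) = 13·(13−1) = 156 = 2^2 · 3 · 13.
Divisors of 156: 1, 2, 3, 4, 6, 12, 13, 26, 39, 52, 78, 156.
Check 118^d mod 169 for each divisor in increasing order:
118^1 ≡ 118 (mod 169)
118^2 ≡ 66 (mod 169)
118^3 ≡ 14 (mod 169)
118^4 ≡ 131 (mod 169)
118^6 ≡ 27 (mod 169)
118^12 ≡ 53 (mod 169)
118^13 ≡ 1 (mod 169) ✓
The smallest such exponent is 13, so the order of 118 is 13.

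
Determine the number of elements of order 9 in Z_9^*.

0

φ(9) = φ(3^2) = 3·(3−1) = 6 = 2 · 3.
(Z/9Z)^× is cyclic (|G| = 6); a cyclic group of order m has exactly φ(d) elements of each order d | m, and none otherwise.
Since 9 ∤ 6, the count is 0.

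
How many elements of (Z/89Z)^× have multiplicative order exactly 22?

10

φ(89) = 89 − 1 = 88 = 2^3 · 11.
Since (Z/89Z)^× is cyclic of order 88, the number of elements of order d is φ(d) when d | 88 and 0 otherwise.
22 = 2 · 11 divides 88, and φ(22) = 10.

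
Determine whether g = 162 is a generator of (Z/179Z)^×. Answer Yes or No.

Yes

φ(179) = 179 − 1 = 178 = 2 · 89.
It suffices to check that the order of 162 is not a proper divisor of 178: compute 162^(178/q) for q ∈ {2, 89}.
162^89 ≡ 178 (mod 179)  [q = 2: ≢ 1 ✓]
162^2 ≡ 110 (mod 179)  [q = 89: ≢ 1 ✓]
None equal 1, so ord_179(162) = 178: 162 is a primitive root.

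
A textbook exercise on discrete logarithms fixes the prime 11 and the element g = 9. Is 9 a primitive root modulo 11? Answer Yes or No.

No

φ(11) = 11 − 1 = 10 = 2 · 5.
Test 9^(10/q) mod 11 for each prime factor q of 10:
9^5 ≡ 1 (mod 11)  [q = 2: ≡ 1 ✗]
9^2 ≡ 4 (mod 11)  [q = 5: ≢ 1 ✓]
9^5 ≡ 1 shows ord(9) | 5, strictly less than φ(11); not a primitive root.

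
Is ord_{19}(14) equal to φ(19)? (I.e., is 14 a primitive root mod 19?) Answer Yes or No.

Yes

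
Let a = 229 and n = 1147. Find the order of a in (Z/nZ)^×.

ord(229) | φ(1147) = φ(31·37) = (31−1)·(37−1) = 30·36 = 1080 = 2^3 · 3^3 · 5.
Divisors of 1080: 1, 2, 3, 4, 5, 6, 8, 9, 10, 12, 15, 18, 20, 24, 27, 30, 36, 40, 45, 54, 60, 72, 90, 108, 120, 135, 180, 216, 270, 360, 540, 1080.
Compute 229^d (mod 1147) for the divisors d until we hit 1:
229^1 ≡ 229 (mod 1147)
229^2 ≡ 826 (mod 1147)
229^3 ≡ 1046 (mod 1147)
229^4 ≡ 958 (mod 1147)
229^5 ≡ 305 (mod 1147)
229^6 ≡ 1025 (mod 1147)
229^8 ≡ 164 (mod 1147)
229^9 ≡ 852 (mod 1147)
229^10 ≡ 118 (mod 1147)
229^12 ≡ 1120 (mod 1147)
229^15 ≡ 433 (mod 1147)
229^18 ≡ 1000 (mod 1147)
229^20 ≡ 160 (mod 1147)
229^24 ≡ 729 (mod 1147)
229^27 ≡ 926 (mod 1147)
229^30 ≡ 528 (mod 1147)
229^36 ≡ 963 (mod 1147)
229^40 ≡ 366 (mod 1147)
229^45 ≡ 371 (mod 1147)
229^54 ≡ 667 (mod 1147)
229^60 ≡ 63 (mod 1147)
229^72 ≡ 593 (mod 1147)
229^90 ≡ 1 (mod 1147) ✓
The smallest such exponent is 90, so the order of 229 is 90.

90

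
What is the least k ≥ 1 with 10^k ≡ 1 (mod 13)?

6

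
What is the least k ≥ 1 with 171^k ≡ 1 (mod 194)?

96

ord(171) | φ(194) = φ(2)·φ(97) = 1·96 = 96 = 2^5 · 3.
Divisors of 96: 1, 2, 3, 4, 6, 8, 12, 16, 24, 32, 48, 96.
Test each divisor d:
171^1 ≡ 171
171^2 ≡ 141
171^3 ≡ 55
171^4 ≡ 93
171^6 ≡ 115
171^8 ≡ 113
171^12 ≡ 33
171^16 ≡ 159
171^24 ≡ 119
171^32 ≡ 61
171^48 ≡ 193
171^96 ≡ 1
So ord_194(171) = 96.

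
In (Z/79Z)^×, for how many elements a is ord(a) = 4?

φ(79) = 79 − 1 = 78 = 2 · 3 · 13.
In a cyclic group of order 78, there are φ(d) elements of order d for each divisor d of 78, and zero for non-divisors.
4 does not divide 78, so no element of (Z/79Z)^× has order 4.

0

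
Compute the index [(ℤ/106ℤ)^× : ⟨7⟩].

2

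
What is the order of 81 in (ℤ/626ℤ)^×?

39

The order of 81 must divide φ(626) = φ(2)·φ(313) = 1·312 = 312 = 2^3 · 3 · 13.
Divisors of 312: 1, 2, 3, 4, 6, 8, 12, 13, 24, 26, 39, 52, 78, 104, 156, 312.
Check 81^d mod 626 for each divisor in increasing order:
81^1 ≡ 81
81^2 ≡ 301
81^3 ≡ 593
81^4 ≡ 457
81^6 ≡ 463
81^8 ≡ 391
81^12 ≡ 277
81^13 ≡ 527
81^24 ≡ 357
81^26 ≡ 411
81^39 ≡ 1
Therefore the multiplicative order of 81 modulo 626 is 39.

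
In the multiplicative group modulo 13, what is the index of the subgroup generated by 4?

By Lagrange's theorem, ord_13(4) divides φ(13) = 13 − 1 = 12 = 2^2 · 3.
Divisors of 12: 1, 2, 3, 4, 6, 12.
Test each divisor d:
4^1 ≡ 4
4^2 ≡ 3
4^3 ≡ 12
4^4 ≡ 9
4^6 ≡ 1
The order of 4 is 6, so the subgroup it generates has 6 elements.
The index is φ(13) / ord(4) = 12 / 6 = 2.

2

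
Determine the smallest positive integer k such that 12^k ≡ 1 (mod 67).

66

ord(12) | φ(67) = 67 − 1 = 66 = 2 · 3 · 11.
Divisors of 66: 1, 2, 3, 6, 11, 22, 33, 66.
Test each divisor d:
12^1 ≡ 12
12^2 ≡ 10
12^3 ≡ 53
12^6 ≡ 62
12^11 ≡ 30
12^22 ≡ 29
12^33 ≡ 66
12^66 ≡ 1
The smallest such exponent is 66, so the order of 12 is 66.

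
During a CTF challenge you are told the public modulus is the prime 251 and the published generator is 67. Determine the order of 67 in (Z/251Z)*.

125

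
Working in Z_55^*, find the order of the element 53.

The order of 53 must divide φ(55) = φ(5·11) = (5−1)·(11−1) = 4·10 = 40 = 2^3 · 5.
Divisors of 40: 1, 2, 4, 5, 8, 10, 20, 40.
Evaluate successive powers at the divisors of 40:
53^1 ≡ 53
53^2 ≡ 4
53^4 ≡ 16
53^5 ≡ 23
53^8 ≡ 36
53^10 ≡ 34
53^20 ≡ 1
The smallest such exponent is 20, so the order of 53 is 20.

20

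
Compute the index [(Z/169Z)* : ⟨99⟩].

39

ord(99) | φ(169) = φ(13^2) = 13·(13−1) = 156 = 2^2 · 3 · 13.
Divisors of 156: 1, 2, 3, 4, 6, 12, 13, 26, 39, 52, 78, 156.
Test each divisor d:
99^1 ≡ 99 (mod 169)
99^2 ≡ 168 (mod 169)
99^3 ≡ 70 (mod 169)
99^4 ≡ 1 (mod 169) ✓
So ord_169(99) = 4, hence |⟨99⟩| = 4.
Index = |(Z/169Z)^×| / |⟨99⟩| = 156 / 4 = 39.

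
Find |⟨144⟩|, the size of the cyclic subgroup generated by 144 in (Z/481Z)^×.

9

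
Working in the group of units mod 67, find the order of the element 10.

33

Since 10 ∈ (Z/67Z)^×, its order divides φ(67) = 67 − 1 = 66 = 2 · 3 · 11.
Divisors of 66: 1, 2, 3, 6, 11, 22, 33, 66.
Compute 10^d (mod 67) for the divisors d until we hit 1:
10^1 ≡ 10 (mod 67)
10^2 ≡ 33 (mod 67)
10^3 ≡ 62 (mod 67)
10^6 ≡ 25 (mod 67)
10^11 ≡ 29 (mod 67)
10^22 ≡ 37 (mod 67)
10^33 ≡ 1 (mod 67) ✓
Therefore the multiplicative order of 10 modulo 67 is 33.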